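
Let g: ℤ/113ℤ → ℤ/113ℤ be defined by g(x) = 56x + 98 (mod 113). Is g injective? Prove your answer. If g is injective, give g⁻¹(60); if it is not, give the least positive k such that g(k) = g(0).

By definition, g is injective when g(s) = g(t) forces s = t.
If g(s) = g(t), then 56s ≡ 56t (mod 113). Because gcd(56, 113) = 1, we may cancel 56 to get s ≡ t (mod 113).
Therefore g is injective.
We now compute 56⁻¹ mod 113 explicitly. Euclid's algorithm: 113 = 2·56 + 1; back-substituting gives 1 = 111·56 − 55·113, so 56⁻¹ ≡ 111 (mod 113).
Since g is injective, we find g⁻¹(60): we need 56x ≡ 60 − 98 ≡ 75 (mod 113). Using 56⁻¹ = 111: x ≡ 111·75 = 8325 = 73·113 + 76, so x = 76.
Check: g(76) = 56·76 + 98 = 4354 = 38·113 + 60 ≡ 60 (mod 113).

76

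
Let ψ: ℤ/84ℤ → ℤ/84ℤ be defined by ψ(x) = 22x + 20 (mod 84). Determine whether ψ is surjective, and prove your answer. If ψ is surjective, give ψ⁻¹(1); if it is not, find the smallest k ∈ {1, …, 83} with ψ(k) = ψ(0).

42

Since gcd(22, 84) = 2, we have 22x ≡ 0 (mod 2) for all x, so ψ(x) ≡ 0 (mod 2).
But 1 ≢ 0 (mod 2), so 1 ∈ ℤ/84ℤ has no preimage. Therefore ψ is not surjective.
Since ψ is not surjective, we find the least positive k with ψ(k) = ψ(0): this means 22k ≡ 0 (mod 84), i.e. 84 ∣ 22k. Since gcd(22, 84) = 2, dividing through by 2 this holds exactly when 42 ∣ 11k, and as gcd(11, 42) = 1, exactly when 42 ∣ k.
The smallest positive such k is 42.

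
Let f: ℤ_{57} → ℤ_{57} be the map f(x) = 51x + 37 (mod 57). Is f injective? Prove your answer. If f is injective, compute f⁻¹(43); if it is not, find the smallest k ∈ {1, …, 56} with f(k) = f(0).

We have gcd(51, 57) = 3 > 1. Taking s = 0 and t = 19: f(0) = 37 and f(19) = 51·19 + 37 = 1006 ≡ 37 (mod 57).
So f(0) = f(19) while 0 ≠ 19, therefore f is not injective.
Since f is not injective, we find the least positive k with f(k) = f(0): this means 51k ≡ 0 (mod 57), i.e. 57 ∣ 51k. Since gcd(51, 57) = 3, dividing through by 3 this holds exactly when 19 ∣ 17k, and as gcd(17, 19) = 1, exactly when 19 ∣ k.
The smallest positive such k is 19.

19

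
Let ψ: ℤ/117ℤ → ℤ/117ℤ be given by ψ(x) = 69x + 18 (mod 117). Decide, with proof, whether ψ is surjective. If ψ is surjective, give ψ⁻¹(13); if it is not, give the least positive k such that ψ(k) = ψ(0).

Recall that surjectivity means every element of the codomain has a preimage under ψ.
Since gcd(69, 117) = 3, we have 69x ≡ 0 (mod 3) for all x, so ψ(x) ≡ 0 (mod 3).
But 1 ≢ 0 (mod 3), so 1 ∈ ℤ/117ℤ has no preimage. So ψ is not surjective.
Since ψ is not surjective, we find the least positive k with ψ(k) = ψ(0): this means 69k ≡ 0 (mod 117), i.e. 117 ∣ 69k. Since gcd(69, 117) = 3, dividing through by 3 this holds exactly when 39 ∣ 23k, and as gcd(23, 39) = 1, exactly when 39 ∣ k.
The smallest positive such k is 39.

39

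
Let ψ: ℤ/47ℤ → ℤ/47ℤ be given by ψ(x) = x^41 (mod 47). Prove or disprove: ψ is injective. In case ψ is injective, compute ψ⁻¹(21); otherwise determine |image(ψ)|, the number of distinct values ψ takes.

Since 47 is prime, the nonzero elements of ℤ/47ℤ form a cyclic group of order 46.
As gcd(41, 46) = 1, raising to the 41st power is a bijection on this group: if s^41 ≡ t^41 then (st^{−1})^41 = 1, and the only element of order dividing gcd(41, 46) = 1 is 1, so s = t.
With ψ(0) = 0 this makes ψ injective on all of ℤ/47ℤ, hence bijective (finite equal-size domain and codomain). In particular ψ is injective.
Since ψ is injective, we find the preimage of 21. The inverse of x ↦ x^41 on (ℤ/47ℤ)^× is x ↦ x^9, because 41·9 = 369 = 8·46 + 1 ≡ 1 (mod 46) and x^{46} = 1 for x ≠ 0 (Fermat). So ψ⁻¹(21) = 21^9 mod 47.
Repeated squaring mod 47: 21^1 ≡ 21, 21^2 ≡ 21² = 441 ≡ 18, 21^4 ≡ 18² = 324 ≡ 42, 21^8 ≡ 42² = 1764 ≡ 25. Since 9 = 8 + 1, 21^9 ≡ 25·21: 25·21 = 525 ≡ 8. So 21^9 ≡ 8 (mod 47).
Hence ψ⁻¹(21) = 8.

8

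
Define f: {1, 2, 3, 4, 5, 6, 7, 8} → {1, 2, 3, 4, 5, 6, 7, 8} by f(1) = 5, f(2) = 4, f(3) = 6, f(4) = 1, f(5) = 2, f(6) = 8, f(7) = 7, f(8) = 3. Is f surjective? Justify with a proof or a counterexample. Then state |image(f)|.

Every element of the codomain has a preimage: 1 = f(4), 2 = f(5), 3 = f(8), 4 = f(2), 5 = f(1), 6 = f(3), 7 = f(7), 8 = f(6).
Hence f is surjective.
The image of f is {1, 2, 3, 4, 5, 6, 7, 8}, which has 8 elements.

8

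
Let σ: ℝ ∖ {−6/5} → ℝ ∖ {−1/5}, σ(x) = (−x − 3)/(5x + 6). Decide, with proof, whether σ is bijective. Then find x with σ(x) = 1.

-3/2

Suppose σ(a) = σ(b). Cross-multiplying: (−a − 3)(5b + 6) = (−b − 3)(5a + 6).
Expanding both sides and cancelling the symmetric terms leaves 9·(a − b) = 0. Since 9 ≠ 0, a = b. Hence σ is injective.
For any y ≠ −1/5, solving y(5x + 6) = −x − 3 for x gives a well-defined x ≠ −6/5. So σ is surjective.
So σ is bijective.
Solving σ(x) = 1: cross-multiplying gives −x − 3 = 1(5x + 6), which rearranges to −6x = 9, so x = −3/2.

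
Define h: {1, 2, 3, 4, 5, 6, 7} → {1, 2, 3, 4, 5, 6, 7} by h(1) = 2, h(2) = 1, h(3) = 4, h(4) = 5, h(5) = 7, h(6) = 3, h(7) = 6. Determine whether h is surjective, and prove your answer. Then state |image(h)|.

7

Every element of the codomain has a preimage: 1 = h(2), 2 = h(1), 3 = h(6), 4 = h(3), 5 = h(4), 6 = h(7), 7 = h(5).
Hence h is surjective.
The image of h is {1, 2, 3, 4, 5, 6, 7}, which has 7 elements.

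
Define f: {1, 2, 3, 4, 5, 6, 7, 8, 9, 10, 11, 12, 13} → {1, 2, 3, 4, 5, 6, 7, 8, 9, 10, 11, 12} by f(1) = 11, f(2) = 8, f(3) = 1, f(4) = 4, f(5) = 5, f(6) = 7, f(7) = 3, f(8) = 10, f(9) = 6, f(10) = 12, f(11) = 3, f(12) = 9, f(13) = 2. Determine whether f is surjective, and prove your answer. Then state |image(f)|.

12

Every element of the codomain has a preimage: 1 = f(3), 2 = f(13), 3 = f(7), 4 = f(4), 5 = f(5), 6 = f(9), 7 = f(6), 8 = f(2), 9 = f(12), 10 = f(8), 11 = f(1), 12 = f(10).
Therefore f is surjective.
The image of f is {1, 2, 3, 4, 5, 6, 7, 8, 9, 10, 11, 12}, which has 12 elements.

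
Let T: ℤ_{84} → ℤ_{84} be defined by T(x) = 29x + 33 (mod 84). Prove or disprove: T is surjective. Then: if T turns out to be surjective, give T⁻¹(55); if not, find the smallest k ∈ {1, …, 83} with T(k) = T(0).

50

Since gcd(29, 84) = 1, 29 is invertible modulo 84. Euclid's algorithm: 84 = 2·29 + 26, 29 = 1·26 + 3, 26 = 8·3 + 2, 3 = 1·2 + 1; back-substituting gives 1 = 29·29 − 10·84, so 29⁻¹ ≡ 29 (mod 84).
For any y ∈ ℤ_{84}, x = 29(y − 33) mod 84 satisfies T(x) = 29·29(y − 33) + 33 ≡ y (since 29·29 ≡ 1 mod 84). So every y has a preimage.
Hence T is surjective.
Since T is surjective, we find T⁻¹(55): we need 29x ≡ 55 − 33 ≡ 22 (mod 84). Using 29⁻¹ = 29: x ≡ 29·22 = 638 = 7·84 + 50, so x = 50.
Check: T(50) = 29·50 + 33 = 1483 = 17·84 + 55 ≡ 55 (mod 84).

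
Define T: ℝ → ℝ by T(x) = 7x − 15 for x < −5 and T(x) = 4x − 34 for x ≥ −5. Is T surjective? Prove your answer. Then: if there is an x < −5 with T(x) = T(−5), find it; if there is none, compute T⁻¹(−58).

Both pieces are strictly increasing (slopes 7 and 4), so each is injective on its own interval.
The left piece maps (−∞, −5) onto (−∞, −50); the right piece maps [−5, ∞) onto [−54, ∞).
The union (−∞, −50) ∪ [−54, ∞) covers ℝ, so T is surjective.
For the follow-up: the images overlap, so an x < −5 with T(x) = T(−5) exists. T(−5) = −54; solving 7x − 15 = −54 for x < −5 gives x = (−54 + 15)/7 = −39/7.

-39/7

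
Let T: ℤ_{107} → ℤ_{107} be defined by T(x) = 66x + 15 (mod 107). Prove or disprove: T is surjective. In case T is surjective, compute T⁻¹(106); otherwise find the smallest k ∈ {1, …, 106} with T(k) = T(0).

3

Since gcd(66, 107) = 1, 66 is invertible modulo 107. Euclid's algorithm: 107 = 1·66 + 41, 66 = 1·41 + 25, 41 = 1·25 + 16, 25 = 1·16 + 9, 16 = 1·9 + 7, 9 = 1·7 + 2, 7 = 3·2 + 1; back-substituting gives 1 = 60·66 − 37·107, so 66⁻¹ ≡ 60 (mod 107).
Then y ↦ 60(y − 15) is a two-sided inverse to T, so every y ∈ ℤ_{107} has a preimage.
Hence T is surjective.
Since T is surjective, we compute T⁻¹(106): solve 66x + 15 ≡ 106 (mod 107), i.e. 66x ≡ 91 (mod 107).
Multiplying by 66⁻¹ = 60 gives x ≡ 60·91 = 5460 = 51·107 + 3 ≡ 3 (mod 107).
Check: T(3) = 66·3 + 15 = 213 = 1·107 + 106 ≡ 106 (mod 107).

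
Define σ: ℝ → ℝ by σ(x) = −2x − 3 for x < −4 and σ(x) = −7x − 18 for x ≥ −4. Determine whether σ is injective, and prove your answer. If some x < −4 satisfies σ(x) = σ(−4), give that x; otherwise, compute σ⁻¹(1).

-13/2

Both pieces are strictly decreasing (slopes −2 and −7), so each is injective on its own interval.
The left piece maps (−∞, −4) onto (5, ∞); the right piece maps [−4, ∞) onto (−∞, 10].
These images overlap. In particular σ(−4) = 10 (right piece), and solving −2x − 3 = 10 on the left piece gives x = −13/2 < −4.
So σ(−13/2) = σ(−4) with −13/2 ≠ −4, and σ is not injective. This x = −13/2 is the requested value below −4.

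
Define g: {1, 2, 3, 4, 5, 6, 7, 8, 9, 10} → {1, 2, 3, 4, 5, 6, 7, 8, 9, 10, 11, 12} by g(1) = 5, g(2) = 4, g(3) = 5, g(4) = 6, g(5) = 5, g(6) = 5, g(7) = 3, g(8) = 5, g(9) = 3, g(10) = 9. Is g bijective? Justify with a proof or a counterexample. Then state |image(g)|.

g(1) = 5 = g(3) with 1 ≠ 3, so g is not injective, hence not bijective.
The image of g is {3, 4, 5, 6, 9}, which has 5 elements.

5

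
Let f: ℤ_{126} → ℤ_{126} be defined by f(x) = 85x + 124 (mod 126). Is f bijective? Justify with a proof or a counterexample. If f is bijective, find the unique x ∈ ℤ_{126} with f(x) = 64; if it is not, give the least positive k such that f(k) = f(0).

66

If f(s) = f(t), then 85s ≡ 85t (mod 126). Because gcd(85, 126) = 1, we may cancel 85 to get s ≡ t (mod 126).
We now compute 85⁻¹ mod 126 explicitly. Euclid's algorithm: 126 = 1·85 + 41, 85 = 2·41 + 3, 41 = 13·3 + 2, 3 = 1·2 + 1; back-substituting gives 1 = 43·85 − 29·126, so 85⁻¹ ≡ 43 (mod 126).
For any y ∈ ℤ_{126}, x = 43(y − 124) mod 126 satisfies f(x) = 85·43(y − 124) + 124 ≡ y (since 85·43 ≡ 1 mod 126). So every y has a preimage.
So f is bijective.
Since f is bijective, we compute f⁻¹(64): solve 85x + 124 ≡ 64 (mod 126), i.e. 85x ≡ 66 (mod 126).
Multiplying by 85⁻¹ = 43 gives x ≡ 43·66 = 2838 = 22·126 + 66 ≡ 66 (mod 126).
Check: f(66) = 85·66 + 124 = 5734 = 45·126 + 64 ≡ 64 (mod 126).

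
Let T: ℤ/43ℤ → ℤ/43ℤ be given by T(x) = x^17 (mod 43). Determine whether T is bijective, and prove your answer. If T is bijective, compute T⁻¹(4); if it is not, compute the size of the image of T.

Since 43 is prime, the nonzero elements of ℤ/43ℤ form a cyclic group of order 42.
As gcd(17, 42) = 1, raising to the 17th power is a bijection on this group: if x_1^17 ≡ x_2^17 then (x_1x_2^{−1})^17 = 1, and the only element of order dividing gcd(17, 42) = 1 is 1, so x_1 = x_2.
With T(0) = 0 this makes T injective on all of ℤ/43ℤ, hence bijective (finite equal-size domain and codomain). In particular T is bijective.
Since T is bijective, we find the preimage of 4. The inverse of x ↦ x^17 on (ℤ/43ℤ)^× is x ↦ x^5, because 17·5 = 85 = 2·42 + 1 ≡ 1 (mod 42) and x^{42} = 1 for x ≠ 0 (Fermat). So T⁻¹(4) = 4^5 mod 43.
Repeated squaring mod 43: 4^1 ≡ 4, 4^2 ≡ 4² = 16, 4^4 ≡ 16² = 256 ≡ 41. Since 5 = 4 + 1, 4^5 ≡ 41·4: 41·4 = 164 ≡ 35. So 4^5 ≡ 35 (mod 43).
Hence T⁻¹(4) = 35.

35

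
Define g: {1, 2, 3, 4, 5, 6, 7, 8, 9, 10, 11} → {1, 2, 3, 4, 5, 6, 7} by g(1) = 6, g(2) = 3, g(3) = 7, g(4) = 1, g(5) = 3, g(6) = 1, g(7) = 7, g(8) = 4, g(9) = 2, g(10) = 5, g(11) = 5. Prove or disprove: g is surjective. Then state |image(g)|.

Every element of the codomain has a preimage: 1 = g(4), 2 = g(9), 3 = g(2), 4 = g(8), 5 = g(10), 6 = g(1), 7 = g(3).
So g is surjective.
The image of g is {1, 2, 3, 4, 5, 6, 7}, which has 7 elements.

7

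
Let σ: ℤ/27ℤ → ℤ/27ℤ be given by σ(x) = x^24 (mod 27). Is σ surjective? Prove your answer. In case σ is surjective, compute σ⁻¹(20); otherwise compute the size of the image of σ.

σ(0) = 0^24 = 0.
σ(3): Repeated squaring mod 27: 3^1 ≡ 3, 3^2 ≡ 3² = 9, 3^4 ≡ 9² = 81 ≡ 0, 3^8 ≡ 0² = 0, 3^16 ≡ 0² = 0. Since 24 = 16 + 8, 3^24 ≡ 0·0: 0·0 = 0. So 3^24 ≡ 0 (mod 27).
So σ(0) = σ(3) = 0 while 0 ≠ 3, so σ is not injective.
A non-injective map from the 27-element set ℤ/27ℤ to itself takes at most 26 distinct values, so it cannot be surjective. Therefore σ is not surjective.
Since σ is not surjective, we determine |image(σ)|. Computing x^24 mod 27 for each x (by repeated squaring, reducing mod 27 at every step), the values σ(0), σ(1), …, σ(26) are: 0, 1, 10, 0, 19, 19, 0, 10, 1, 0, 1, 10, 0, 19, 19, 0, 10, 1, 0, 1, 10, 0, 19, 19, 0, 10, 1.
The distinct values are {0, 1, 10, 19}; there are 4 of them.

4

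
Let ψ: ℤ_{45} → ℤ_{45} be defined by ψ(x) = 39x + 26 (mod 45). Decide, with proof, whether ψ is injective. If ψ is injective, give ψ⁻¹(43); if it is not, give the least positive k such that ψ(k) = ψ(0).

By definition, injectivity means: for all s, t in the domain, ψ(s) = ψ(t) implies s = t.
We have gcd(39, 45) = 3 > 1. Taking s = 0 and t = 15: ψ(0) = 26 and ψ(15) = 39·15 + 26 = 611 ≡ 26 (mod 45).
So ψ(0) = ψ(15) while 0 ≠ 15, thus ψ is not injective.
Since ψ is not injective, we find the least positive k with ψ(k) = ψ(0): this means 39k ≡ 0 (mod 45), i.e. 45 ∣ 39k. Since gcd(39, 45) = 3, dividing through by 3 this holds exactly when 15 ∣ 13k, and as gcd(13, 15) = 1, exactly when 15 ∣ k.
The smallest positive such k is 15.

15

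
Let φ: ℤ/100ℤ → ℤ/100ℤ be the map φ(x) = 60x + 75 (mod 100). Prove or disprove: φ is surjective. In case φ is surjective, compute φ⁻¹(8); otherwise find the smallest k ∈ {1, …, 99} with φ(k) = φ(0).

Recall that φ is surjective if every y in the codomain equals φ(x) for some x in the domain.
Since gcd(60, 100) = 20, we have 60x ≡ 0 (mod 20) for all x, so φ(x) ≡ 15 (mod 20).
But 0 ≢ 15 (mod 20), so 0 ∈ ℤ/100ℤ has no preimage. Hence φ is not surjective.
Since φ is not surjective, we find the least positive k with φ(k) = φ(0): this means 60k ≡ 0 (mod 100), i.e. 100 ∣ 60k. Since gcd(60, 100) = 20, dividing through by 20 this holds exactly when 5 ∣ 3k, and as gcd(3, 5) = 1, exactly when 5 ∣ k.
The smallest positive such k is 5.

5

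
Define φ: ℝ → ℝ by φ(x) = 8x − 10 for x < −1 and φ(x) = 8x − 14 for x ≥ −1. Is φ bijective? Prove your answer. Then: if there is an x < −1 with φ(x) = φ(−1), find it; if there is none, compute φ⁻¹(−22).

-3/2

Both pieces are strictly increasing (slopes 8 and 8), so each is injective on its own interval.
The left piece maps (−∞, −1) onto (−∞, −18); the right piece maps [−1, ∞) onto [−22, ∞).
These images overlap. In particular φ(−1) = −22 (right piece), and solving 8x − 10 = −22 on the left piece gives x = −3/2 < −1.
So φ(−3/2) = φ(−1) with −3/2 ≠ −1, and φ is not injective, hence not bijective. This x = −3/2 is the requested value below −1.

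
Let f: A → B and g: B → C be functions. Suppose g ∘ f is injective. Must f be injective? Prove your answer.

Suppose f(x_1) = f(x_2). Applying g: (g ∘ f)(x_1) = (g ∘ f)(x_2). Since g ∘ f is injective, x_1 = x_2. Hence f is injective.

injective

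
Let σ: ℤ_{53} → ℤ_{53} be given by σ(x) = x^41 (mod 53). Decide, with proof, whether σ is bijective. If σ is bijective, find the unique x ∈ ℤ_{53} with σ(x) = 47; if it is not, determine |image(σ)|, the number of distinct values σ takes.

10

Since 53 is prime, the nonzero elements of ℤ_{53} form a cyclic group of order 52.
As gcd(41, 52) = 1, raising to the 41st power is a bijection on this group: if a^41 ≡ b^41 then (ab^{−1})^41 = 1, and the only element of order dividing gcd(41, 52) = 1 is 1, so a = b.
With σ(0) = 0 this makes σ injective on all of ℤ_{53}, hence bijective (finite equal-size domain and codomain). In particular σ is bijective.
Since σ is bijective, we find the preimage of 47. The inverse of x ↦ x^41 on (ℤ_{53})^× is x ↦ x^33, because 41·33 = 1353 = 26·52 + 1 ≡ 1 (mod 52) and x^{52} = 1 for x ≠ 0 (Fermat). So σ⁻¹(47) = 47^33 mod 53.
Repeated squaring mod 53: 47^1 ≡ 47, 47^2 ≡ 47² = 2209 ≡ 36, 47^4 ≡ 36² = 1296 ≡ 24, 47^8 ≡ 24² = 576 ≡ 46, 47^16 ≡ 46² = 2116 ≡ 49, 47^32 ≡ 49² = 2401 ≡ 16. Since 33 = 32 + 1, 47^33 ≡ 16·47: 16·47 = 752 ≡ 10. So 47^33 ≡ 10 (mod 53).
Hence σ⁻¹(47) = 10.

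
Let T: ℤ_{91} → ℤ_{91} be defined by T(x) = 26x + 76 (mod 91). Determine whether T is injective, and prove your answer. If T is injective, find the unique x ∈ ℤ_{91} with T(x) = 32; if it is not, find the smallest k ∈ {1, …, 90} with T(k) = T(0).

7

We have gcd(26, 91) = 13 > 1. Taking x_1 = 0 and x_2 = 7: T(0) = 76 and T(7) = 26·7 + 76 = 258 ≡ 76 (mod 91).
So T(0) = T(7) while 0 ≠ 7, therefore T is not injective.
Since T is not injective, we find the least positive k with T(k) = T(0): this means 26k ≡ 0 (mod 91), i.e. 91 ∣ 26k. Since gcd(26, 91) = 13, dividing through by 13 this holds exactly when 7 ∣ 2k, and as gcd(2, 7) = 1, exactly when 7 ∣ k.
The smallest positive such k is 7.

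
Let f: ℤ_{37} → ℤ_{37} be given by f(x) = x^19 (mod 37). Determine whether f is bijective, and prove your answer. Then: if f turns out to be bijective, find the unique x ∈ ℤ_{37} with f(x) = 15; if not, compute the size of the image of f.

Since 37 is prime, the nonzero elements of ℤ_{37} form a cyclic group of order 36.
As gcd(19, 36) = 1, raising to the 19th power is a bijection on this group: if s^19 ≡ t^19 then (st^{−1})^19 = 1, and the only element of order dividing gcd(19, 36) = 1 is 1, so s = t.
With f(0) = 0 this makes f injective on all of ℤ_{37}, hence bijective (finite equal-size domain and codomain). In particular f is bijective.
Since f is bijective, we find the preimage of 15. The inverse of x ↦ x^19 on (ℤ_{37})^× is x ↦ x^19, because 19·19 = 361 = 10·36 + 1 ≡ 1 (mod 36) and x^{36} = 1 for x ≠ 0 (Fermat). So f⁻¹(15) = 15^19 mod 37.
Repeated squaring mod 37: 15^1 ≡ 15, 15^2 ≡ 15² = 225 ≡ 3, 15^4 ≡ 3² = 9, 15^8 ≡ 9² = 81 ≡ 7, 15^16 ≡ 7² = 49 ≡ 12. Since 19 = 16 + 2 + 1, 15^19 ≡ 12·3·15: 12·3 = 36, then 36·15 = 540 ≡ 22. So 15^19 ≡ 22 (mod 37).
Hence f⁻¹(15) = 22.

22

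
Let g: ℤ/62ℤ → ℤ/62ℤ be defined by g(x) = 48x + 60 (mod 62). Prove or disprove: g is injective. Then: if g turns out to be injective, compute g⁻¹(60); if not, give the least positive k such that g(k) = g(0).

By definition, injectivity means: for all a, b in the domain, g(a) = g(b) implies a = b.
We have gcd(48, 62) = 2 > 1. Taking a = 0 and b = 31: g(0) = 60 and g(31) = 48·31 + 60 = 1548 ≡ 60 (mod 62).
So g(0) = g(31) while 0 ≠ 31, therefore g is not injective.
Since g is not injective, we find the least positive k with g(k) = g(0): this means 48k ≡ 0 (mod 62), i.e. 62 ∣ 48k. Since gcd(48, 62) = 2, dividing through by 2 this holds exactly when 31 ∣ 24k, and as gcd(24, 31) = 1, exactly when 31 ∣ k.
The smallest positive such k is 31.

31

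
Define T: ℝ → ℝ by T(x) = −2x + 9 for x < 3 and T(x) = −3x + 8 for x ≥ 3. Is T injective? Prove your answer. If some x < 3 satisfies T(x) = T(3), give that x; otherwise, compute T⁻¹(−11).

19/3

Both pieces are strictly decreasing (slopes −2 and −3), so each is injective on its own interval.
The left piece maps (−∞, 3) onto (3, ∞); the right piece maps [3, ∞) onto (−∞, −1].
These images are disjoint, so no value is attained by both pieces. Therefore T is injective.
Because the two images are disjoint, no x < 3 has T(x) = T(3), so we compute T⁻¹(−11): −11 lies in (−∞, −1], so solve −3x + 8 = −11: x = (−11 − 8)/(−3) = 19/3.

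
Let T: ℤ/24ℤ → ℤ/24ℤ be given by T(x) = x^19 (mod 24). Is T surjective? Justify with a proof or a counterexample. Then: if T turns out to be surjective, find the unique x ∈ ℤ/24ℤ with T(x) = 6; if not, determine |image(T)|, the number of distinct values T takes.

15

T(0) = 0^19 = 0.
T(6): Repeated squaring mod 24: 6^1 ≡ 6, 6^2 ≡ 6² = 36 ≡ 12, 6^4 ≡ 12² = 144 ≡ 0, 6^8 ≡ 0² = 0, 6^16 ≡ 0² = 0. Since 19 = 16 + 2 + 1, 6^19 ≡ 0·12·6: 0·12 = 0, then 0·6 = 0. So 6^19 ≡ 0 (mod 24).
So T(0) = T(6) = 0 while 0 ≠ 6, so T is not injective.
A non-injective map from the 24-element set ℤ/24ℤ to itself takes at most 23 distinct values, so it cannot be surjective. Hence T is not surjective.
Since T is not surjective, we determine |image(T)|. Computing x^19 mod 24 for each x (by repeated squaring, reducing mod 24 at every step), the values T(0), T(1), …, T(23) are: 0, 1, 8, 3, 16, 5, 0, 7, 8, 9, 16, 11, 0, 13, 8, 15, 16, 17, 0, 19, 8, 21, 16, 23.
The distinct values are {0, 1, 3, 5, 7, 8, 9, 11, 13, 15, 16, 17, 19, 21, 23}; there are 15 of them.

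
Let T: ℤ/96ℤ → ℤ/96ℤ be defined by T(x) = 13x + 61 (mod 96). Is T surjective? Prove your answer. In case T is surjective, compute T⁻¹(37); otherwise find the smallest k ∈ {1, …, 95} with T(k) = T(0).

72

Since gcd(13, 96) = 1, 13 is invertible modulo 96. Euclid's algorithm: 96 = 7·13 + 5, 13 = 2·5 + 3, 5 = 1·3 + 2, 3 = 1·2 + 1; back-substituting gives 1 = 37·13 − 5·96, so 13⁻¹ ≡ 37 (mod 96).
For any y ∈ ℤ/96ℤ, x = 37(y − 61) mod 96 satisfies T(x) = 13·37(y − 61) + 61 ≡ y (since 13·37 ≡ 1 mod 96). So every y has a preimage.
Hence T is surjective.
Since T is surjective, we find T⁻¹(37): we need 13x ≡ 37 − 61 ≡ 72 (mod 96). Using 13⁻¹ = 37: x ≡ 37·72 = 2664 = 27·96 + 72, so x = 72.
Check: T(72) = 13·72 + 61 = 997 = 10·96 + 37 ≡ 37 (mod 96).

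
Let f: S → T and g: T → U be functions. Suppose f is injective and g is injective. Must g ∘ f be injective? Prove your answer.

injective

Suppose (g ∘ f)(x_1) = (g ∘ f)(x_2), i.e. g(f(x_1)) = g(f(x_2)).
Since g is injective, f(x_1) = f(x_2). Since f is injective, x_1 = x_2. Therefore g ∘ f is injective.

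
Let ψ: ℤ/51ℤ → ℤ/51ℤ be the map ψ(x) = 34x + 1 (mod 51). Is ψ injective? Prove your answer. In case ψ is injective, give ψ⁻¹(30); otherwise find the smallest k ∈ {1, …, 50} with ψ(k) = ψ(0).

We have gcd(34, 51) = 17 > 1. Taking u = 0 and v = 3: ψ(0) = 1 and ψ(3) = 34·3 + 1 = 103 ≡ 1 (mod 51).
So ψ(0) = ψ(3) while 0 ≠ 3, therefore ψ is not injective.
Since ψ is not injective, we find the least positive k with ψ(k) = ψ(0): this means 34k ≡ 0 (mod 51), i.e. 51 ∣ 34k. Since gcd(34, 51) = 17, dividing through by 17 this holds exactly when 3 ∣ 2k, and as gcd(2, 3) = 1, exactly when 3 ∣ k.
The smallest positive such k is 3.

3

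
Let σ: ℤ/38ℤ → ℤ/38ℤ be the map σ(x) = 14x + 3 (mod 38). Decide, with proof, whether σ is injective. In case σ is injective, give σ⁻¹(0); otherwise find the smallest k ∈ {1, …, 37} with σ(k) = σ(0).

19

By definition, σ is injective if σ(u) = σ(v) implies u = v.
We have gcd(14, 38) = 2 > 1. Taking u = 0 and v = 19: σ(0) = 3 and σ(19) = 14·19 + 3 = 269 ≡ 3 (mod 38).
So σ(0) = σ(19) while 0 ≠ 19, thus σ is not injective.
Since σ is not injective, we find the least positive k with σ(k) = σ(0): this means 14k ≡ 0 (mod 38), i.e. 38 ∣ 14k. Since gcd(14, 38) = 2, dividing through by 2 this holds exactly when 19 ∣ 7k, and as gcd(7, 19) = 1, exactly when 19 ∣ k.
The smallest positive such k is 19.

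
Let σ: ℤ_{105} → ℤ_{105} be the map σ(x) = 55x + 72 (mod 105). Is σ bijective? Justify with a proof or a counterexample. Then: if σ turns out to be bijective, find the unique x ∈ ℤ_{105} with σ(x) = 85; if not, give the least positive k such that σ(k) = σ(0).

Recall: injectivity means: for all u, v in the domain, σ(u) = σ(v) implies u = v.
We have gcd(55, 105) = 5 > 1. Taking u = 0 and v = 21: σ(0) = 72 and σ(21) = 55·21 + 72 = 1227 ≡ 72 (mod 105).
So σ(0) = σ(21) while 0 ≠ 21, therefore σ is not injective, hence not bijective.
Since σ is not bijective, we find the least positive k with σ(k) = σ(0): this means 55k ≡ 0 (mod 105), i.e. 105 ∣ 55k. Since gcd(55, 105) = 5, dividing through by 5 this holds exactly when 21 ∣ 11k, and as gcd(11, 21) = 1, exactly when 21 ∣ k.
The smallest positive such k is 21.

21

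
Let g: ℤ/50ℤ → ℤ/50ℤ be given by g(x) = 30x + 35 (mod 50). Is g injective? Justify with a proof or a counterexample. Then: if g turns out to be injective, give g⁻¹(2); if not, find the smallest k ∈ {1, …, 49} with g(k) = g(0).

5

We have gcd(30, 50) = 10 > 1. Taking x_1 = 0 and x_2 = 5: g(0) = 35 and g(5) = 30·5 + 35 = 185 ≡ 35 (mod 50).
So g(0) = g(5) while 0 ≠ 5, hence g is not injective.
Since g is not injective, we find the least positive k with g(k) = g(0): this means 30k ≡ 0 (mod 50), i.e. 50 ∣ 30k. Since gcd(30, 50) = 10, dividing through by 10 this holds exactly when 5 ∣ 3k, and as gcd(3, 5) = 1, exactly when 5 ∣ k.
The smallest positive such k is 5.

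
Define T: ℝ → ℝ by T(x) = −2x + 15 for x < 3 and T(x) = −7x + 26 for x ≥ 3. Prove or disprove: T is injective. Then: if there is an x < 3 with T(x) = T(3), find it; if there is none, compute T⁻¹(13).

Both pieces are strictly decreasing (slopes −2 and −7), so each is injective on its own interval.
The left piece maps (−∞, 3) onto (9, ∞); the right piece maps [3, ∞) onto (−∞, 5].
These images are disjoint, so no value is attained by both pieces. Therefore T is injective.
Because the two images are disjoint, no x < 3 has T(x) = T(3), so we compute T⁻¹(13): 13 lies in (9, ∞), so solve −2x + 15 = 13: x = (13 − 15)/(−2) = 1.

1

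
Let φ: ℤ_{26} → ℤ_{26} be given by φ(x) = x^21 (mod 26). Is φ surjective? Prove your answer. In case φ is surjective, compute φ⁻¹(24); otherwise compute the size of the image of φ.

φ(1) = 1^21 = 1.
φ(3): Repeated squaring mod 26: 3^1 ≡ 3, 3^2 ≡ 3² = 9, 3^4 ≡ 9² = 81 ≡ 3, 3^8 ≡ 3² = 9, 3^16 ≡ 9² = 81 ≡ 3. Since 21 = 16 + 4 + 1, 3^21 ≡ 3·3·3: 3·3 = 9, then 9·3 = 27 ≡ 1. So 3^21 ≡ 1 (mod 26).
So φ(1) = φ(3) = 1 while 1 ≠ 3, so φ is not injective.
A non-injective map from the 26-element set ℤ_{26} to itself takes at most 25 distinct values, so it cannot be surjective. Thus φ is not surjective.
Since φ is not surjective, we determine |image(φ)|. Computing x^21 mod 26 for each x (by repeated squaring, reducing mod 26 at every step), the values φ(0), φ(1), …, φ(25) are: 0, 1, 18, 1, 12, 5, 18, 21, 8, 1, 12, 21, 12, 13, 14, 5, 14, 25, 18, 5, 8, 21, 14, 25, 8, 25.
The distinct values are {0, 1, 5, 8, 12, 13, 14, 18, 21, 25}; there are 10 of them.

10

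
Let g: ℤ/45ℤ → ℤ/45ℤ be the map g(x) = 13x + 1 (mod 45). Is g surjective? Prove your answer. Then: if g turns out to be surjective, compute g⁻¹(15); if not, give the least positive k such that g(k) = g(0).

8

Since gcd(13, 45) = 1, 13 is invertible modulo 45. Euclid's algorithm: 45 = 3·13 + 6, 13 = 2·6 + 1; back-substituting gives 1 = 7·13 − 2·45, so 13⁻¹ ≡ 7 (mod 45).
Then y ↦ 7(y − 1) is a two-sided inverse to g, so every y ∈ ℤ/45ℤ has a preimage.
Hence g is surjective.
Since g is surjective, we compute g⁻¹(15): solve 13x + 1 ≡ 15 (mod 45), i.e. 13x ≡ 14 (mod 45).
Multiplying by 13⁻¹ = 7 gives x ≡ 7·14 = 98 = 2·45 + 8 ≡ 8 (mod 45).
Check: g(8) = 13·8 + 1 = 105 = 2·45 + 15 ≡ 15 (mod 45).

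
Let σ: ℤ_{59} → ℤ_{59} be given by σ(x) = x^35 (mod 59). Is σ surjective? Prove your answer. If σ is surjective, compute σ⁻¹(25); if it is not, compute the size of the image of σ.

4

Since 59 is prime, the nonzero elements of ℤ_{59} form a cyclic group of order 58.
As gcd(35, 58) = 1, raising to the 35th power is a bijection on this group: if u^35 ≡ v^35 then (uv^{−1})^35 = 1, and the only element of order dividing gcd(35, 58) = 1 is 1, so u = v.
With σ(0) = 0 this makes σ injective on all of ℤ_{59}, hence bijective (finite equal-size domain and codomain). In particular σ is surjective.
Since σ is surjective, we find the preimage of 25. The inverse of x ↦ x^35 on (ℤ_{59})^× is x ↦ x^5, because 35·5 = 175 = 3·58 + 1 ≡ 1 (mod 58) and x^{58} = 1 for x ≠ 0 (Fermat). So σ⁻¹(25) = 25^5 mod 59.
Repeated squaring mod 59: 25^1 ≡ 25, 25^2 ≡ 25² = 625 ≡ 35, 25^4 ≡ 35² = 1225 ≡ 45. Since 5 = 4 + 1, 25^5 ≡ 45·25: 45·25 = 1125 ≡ 4. So 25^5 ≡ 4 (mod 59).
Hence σ⁻¹(25) = 4.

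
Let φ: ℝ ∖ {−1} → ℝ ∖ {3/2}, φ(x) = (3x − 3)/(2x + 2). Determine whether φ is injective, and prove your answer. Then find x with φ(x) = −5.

-7/13

Suppose φ(u) = φ(v). Cross-multiplying: (3u − 3)(2v + 2) = (3v − 3)(2u + 2).
Expanding both sides and cancelling the symmetric terms leaves 12·(u − v) = 0. Since 12 ≠ 0, u = v. Thus φ is injective.
Solving φ(x) = −5: cross-multiplying gives 3x − 3 = −5(2x + 2), which rearranges to 13x = −7, so x = −7/13.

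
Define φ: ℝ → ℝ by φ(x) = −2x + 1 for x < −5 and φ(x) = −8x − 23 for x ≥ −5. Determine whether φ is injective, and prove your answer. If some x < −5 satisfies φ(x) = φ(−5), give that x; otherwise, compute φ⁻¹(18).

-8

Both pieces are strictly decreasing (slopes −2 and −8), so each is injective on its own interval.
The left piece maps (−∞, −5) onto (11, ∞); the right piece maps [−5, ∞) onto (−∞, 17].
These images overlap. In particular φ(−5) = 17 (right piece), and solving −2x + 1 = 17 on the left piece gives x = −8 < −5.
So φ(−8) = φ(−5) with −8 ≠ −5, and φ is not injective. This x = −8 is the requested value below −5.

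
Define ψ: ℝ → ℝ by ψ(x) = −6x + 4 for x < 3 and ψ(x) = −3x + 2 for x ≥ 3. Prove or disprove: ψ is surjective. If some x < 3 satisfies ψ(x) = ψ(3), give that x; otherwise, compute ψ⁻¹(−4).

11/6

Both pieces are strictly decreasing (slopes −6 and −3), so each is injective on its own interval.
The left piece maps (−∞, 3) onto (−14, ∞); the right piece maps [3, ∞) onto (−∞, −7].
The union (−14, ∞) ∪ (−∞, −7] covers ℝ, so ψ is surjective.
For the follow-up: the images overlap, so an x < 3 with ψ(x) = ψ(3) exists. ψ(3) = −7; solving −6x + 4 = −7 for x < 3 gives x = (−7 − 4)/(−6) = 11/6.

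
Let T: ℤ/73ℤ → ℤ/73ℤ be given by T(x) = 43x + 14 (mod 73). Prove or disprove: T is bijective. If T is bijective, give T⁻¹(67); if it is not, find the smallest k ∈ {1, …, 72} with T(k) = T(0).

25

Suppose T(s) = T(t) in ℤ/73ℤ. Then 43s + 14 ≡ 43t + 14 (mod 73), thus 43(s − t) ≡ 0 (mod 73).
Since gcd(43, 73) = 1, 43 is invertible modulo 73, hence s − t ≡ 0 (mod 73), i.e. s = t.
We now compute 43⁻¹ mod 73 explicitly. Euclid's algorithm: 73 = 1·43 + 30, 43 = 1·30 + 13, 30 = 2·13 + 4, 13 = 3·4 + 1; back-substituting gives 1 = 17·43 − 10·73, so 43⁻¹ ≡ 17 (mod 73).
Then y ↦ 17(y − 14) is a two-sided inverse to T, so every y ∈ ℤ/73ℤ has a preimage.
So T is bijective.
Since T is bijective, we compute T⁻¹(67): solve 43x + 14 ≡ 67 (mod 73), i.e. 43x ≡ 53 (mod 73).
Multiplying by 43⁻¹ = 17 gives x ≡ 17·53 = 901 = 12·73 + 25 ≡ 25 (mod 73).
Check: T(25) = 43·25 + 14 = 1089 = 14·73 + 67 ≡ 67 (mod 73).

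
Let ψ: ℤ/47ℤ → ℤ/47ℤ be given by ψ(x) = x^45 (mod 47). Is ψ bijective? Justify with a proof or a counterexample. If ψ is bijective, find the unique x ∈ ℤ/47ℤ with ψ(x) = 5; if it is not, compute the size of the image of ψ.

19

Since 47 is prime, the nonzero elements of ℤ/47ℤ form a cyclic group of order 46.
As gcd(45, 46) = 1, raising to the 45th power is a bijection on this group: if x_1^45 ≡ x_2^45 then (x_1x_2^{−1})^45 = 1, and the only element of order dividing gcd(45, 46) = 1 is 1, so x_1 = x_2.
With ψ(0) = 0 this makes ψ injective on all of ℤ/47ℤ, hence bijective (finite equal-size domain and codomain). In particular ψ is bijective.
Since ψ is bijective, we find the preimage of 5. The inverse of x ↦ x^45 on (ℤ/47ℤ)^× is x ↦ x^45, because 45·45 = 2025 = 44·46 + 1 ≡ 1 (mod 46) and x^{46} = 1 for x ≠ 0 (Fermat). So ψ⁻¹(5) = 5^45 mod 47.
Repeated squaring mod 47: 5^1 ≡ 5, 5^2 ≡ 5² = 25, 5^4 ≡ 25² = 625 ≡ 14, 5^8 ≡ 14² = 196 ≡ 8, 5^16 ≡ 8² = 64 ≡ 17, 5^32 ≡ 17² = 289 ≡ 7. Since 45 = 32 + 8 + 4 + 1, 5^45 ≡ 7·8·14·5: 7·8 = 56 ≡ 9, then 9·14 = 126 ≡ 32, then 32·5 = 160 ≡ 19. So 5^45 ≡ 19 (mod 47).
Hence ψ⁻¹(5) = 19.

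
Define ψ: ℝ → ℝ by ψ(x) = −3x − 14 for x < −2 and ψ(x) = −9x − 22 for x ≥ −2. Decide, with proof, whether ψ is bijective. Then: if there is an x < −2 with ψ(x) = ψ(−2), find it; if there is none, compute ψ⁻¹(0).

-10/3

Both pieces are strictly decreasing (slopes −3 and −9), so each is injective on its own interval.
The left piece maps (−∞, −2) onto (−8, ∞); the right piece maps [−2, ∞) onto (−∞, −4].
These images overlap. In particular ψ(−2) = −4 (right piece), and solving −3x − 14 = −4 on the left piece gives x = −10/3 < −2.
So ψ(−10/3) = ψ(−2) with −10/3 ≠ −2, and ψ is not injective, hence not bijective. This x = −10/3 is the requested value below −2.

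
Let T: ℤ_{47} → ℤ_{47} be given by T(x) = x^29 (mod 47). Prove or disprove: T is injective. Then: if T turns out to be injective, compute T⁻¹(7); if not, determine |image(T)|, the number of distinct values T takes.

Since 47 is prime, the nonzero elements of ℤ_{47} form a cyclic group of order 46.
As gcd(29, 46) = 1, raising to the 29th power is a bijection on this group: if a^29 ≡ b^29 then (ab^{−1})^29 = 1, and the only element of order dividing gcd(29, 46) = 1 is 1, so a = b.
With T(0) = 0 this makes T injective on all of ℤ_{47}, hence bijective (finite equal-size domain and codomain). In particular T is injective.
Since T is injective, we find the preimage of 7. The inverse of x ↦ x^29 on (ℤ_{47})^× is x ↦ x^27, because 29·27 = 783 = 17·46 + 1 ≡ 1 (mod 46) and x^{46} = 1 for x ≠ 0 (Fermat). So T⁻¹(7) = 7^27 mod 47.
Repeated squaring mod 47: 7^1 ≡ 7, 7^2 ≡ 7² = 49 ≡ 2, 7^4 ≡ 2² = 4, 7^8 ≡ 4² = 16, 7^16 ≡ 16² = 256 ≡ 21. Since 27 = 16 + 8 + 2 + 1, 7^27 ≡ 21·16·2·7: 21·16 = 336 ≡ 7, then 7·2 = 14, then 14·7 = 98 ≡ 4. So 7^27 ≡ 4 (mod 47).
Hence T⁻¹(7) = 4.

4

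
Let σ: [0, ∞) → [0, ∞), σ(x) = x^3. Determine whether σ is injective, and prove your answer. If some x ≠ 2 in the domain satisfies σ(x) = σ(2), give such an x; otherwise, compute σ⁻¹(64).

On [0, ∞), x ↦ x^3 is strictly increasing, so σ(a) = σ(b) forces a = b. Therefore σ is injective.
Since x ↦ x^3 is strictly increasing on [0, ∞), it is injective there, so no x ≠ 2 in the domain has σ(x) = σ(2). We therefore compute σ⁻¹(64) = 64^{1/3} = 4 (indeed 4^3 = 64).

4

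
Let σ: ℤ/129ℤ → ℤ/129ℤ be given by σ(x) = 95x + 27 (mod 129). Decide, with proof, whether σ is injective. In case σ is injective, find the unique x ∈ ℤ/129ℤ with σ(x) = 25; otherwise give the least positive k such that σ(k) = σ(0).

38

Suppose σ(a) = σ(b) in ℤ/129ℤ. Then 95a + 27 ≡ 95b + 27 (mod 129), hence 95(a − b) ≡ 0 (mod 129).
Since gcd(95, 129) = 1, 95 is invertible modulo 129, so a − b ≡ 0 (mod 129), i.e. a = b.
Hence σ is injective.
We now compute 95⁻¹ mod 129 explicitly. Euclid's algorithm: 129 = 1·95 + 34, 95 = 2·34 + 27, 34 = 1·27 + 7, 27 = 3·7 + 6, 7 = 1·6 + 1; back-substituting gives 1 = 110·95 − 81·129, so 95⁻¹ ≡ 110 (mod 129).
Since σ is injective, we compute σ⁻¹(25): solve 95x + 27 ≡ 25 (mod 129), i.e. 95x ≡ 127 (mod 129).
Multiplying by 95⁻¹ = 110 gives x ≡ 110·127 = 13970 = 108·129 + 38 ≡ 38 (mod 129).
Check: σ(38) = 95·38 + 27 = 3637 = 28·129 + 25 ≡ 25 (mod 129).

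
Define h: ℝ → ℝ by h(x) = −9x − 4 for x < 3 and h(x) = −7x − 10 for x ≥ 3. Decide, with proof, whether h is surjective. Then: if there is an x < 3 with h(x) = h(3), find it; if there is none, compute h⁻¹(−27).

23/9

Both pieces are strictly decreasing (slopes −9 and −7), so each is injective on its own interval.
The left piece maps (−∞, 3) onto (−31, ∞); the right piece maps [3, ∞) onto (−∞, −31].
These images together cover ℝ, so h is surjective.
Because the two images are disjoint, no x < 3 has h(x) = h(3), so we compute h⁻¹(−27): −27 lies in (−31, ∞), so solve −9x − 4 = −27: x = (−27 + 4)/(−9) = 23/9.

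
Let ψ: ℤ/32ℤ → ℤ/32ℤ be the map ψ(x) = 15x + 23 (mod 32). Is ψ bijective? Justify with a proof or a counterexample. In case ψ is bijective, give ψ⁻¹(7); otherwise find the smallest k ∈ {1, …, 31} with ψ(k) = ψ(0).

If ψ(a) = ψ(b), then 15a ≡ 15b (mod 32). Because gcd(15, 32) = 1, we may cancel 15 to get a ≡ b (mod 32).
We now compute 15⁻¹ mod 32 explicitly. Euclid's algorithm: 32 = 2·15 + 2, 15 = 7·2 + 1; back-substituting gives 1 = 15·15 − 7·32, so 15⁻¹ ≡ 15 (mod 32).
Then y ↦ 15(y − 23) is a two-sided inverse to ψ, so every y ∈ ℤ/32ℤ has a preimage.
Hence ψ is bijective.
Since ψ is bijective, we find ψ⁻¹(7): we need 15x ≡ 7 − 23 ≡ 16 (mod 32). Using 15⁻¹ = 15: x ≡ 15·16 = 240 = 7·32 + 16, so x = 16.
Check: ψ(16) = 15·16 + 23 = 263 = 8·32 + 7 ≡ 7 (mod 32).

16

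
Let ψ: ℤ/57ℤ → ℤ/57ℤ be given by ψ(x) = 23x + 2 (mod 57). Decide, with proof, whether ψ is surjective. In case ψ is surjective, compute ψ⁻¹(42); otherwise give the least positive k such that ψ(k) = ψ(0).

Since gcd(23, 57) = 1, 23 is invertible modulo 57. Euclid's algorithm: 57 = 2·23 + 11, 23 = 2·11 + 1; back-substituting gives 1 = 5·23 − 2·57, so 23⁻¹ ≡ 5 (mod 57).
For any y ∈ ℤ/57ℤ, x = 5(y − 2) mod 57 satisfies ψ(x) = 23·5(y − 2) + 2 ≡ y (since 23·5 ≡ 1 mod 57). So every y has a preimage.
Therefore ψ is surjective.
Since ψ is surjective, we find ψ⁻¹(42): we need 23x ≡ 42 − 2 ≡ 40 (mod 57). Using 23⁻¹ = 5: x ≡ 5·40 = 200 = 3·57 + 29, so x = 29.
Check: ψ(29) = 23·29 + 2 = 669 = 11·57 + 42 ≡ 42 (mod 57).

29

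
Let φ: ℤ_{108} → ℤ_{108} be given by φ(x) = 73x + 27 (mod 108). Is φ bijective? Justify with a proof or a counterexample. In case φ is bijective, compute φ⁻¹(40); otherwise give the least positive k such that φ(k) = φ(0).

49

If φ(x_1) = φ(x_2), then 73x_1 ≡ 73x_2 (mod 108). Because gcd(73, 108) = 1, we may cancel 73 to get x_1 ≡ x_2 (mod 108).
We now compute 73⁻¹ mod 108 explicitly. Euclid's algorithm: 108 = 1·73 + 35, 73 = 2·35 + 3, 35 = 11·3 + 2, 3 = 1·2 + 1; back-substituting gives 1 = 37·73 − 25·108, so 73⁻¹ ≡ 37 (mod 108).
Then y ↦ 37(y − 27) is a two-sided inverse to φ, so every y ∈ ℤ_{108} has a preimage.
So φ is bijective.
Since φ is bijective, we compute φ⁻¹(40): solve 73x + 27 ≡ 40 (mod 108), i.e. 73x ≡ 13 (mod 108).
Multiplying by 73⁻¹ = 37 gives x ≡ 37·13 = 481 = 4·108 + 49 ≡ 49 (mod 108).
Check: φ(49) = 73·49 + 27 = 3604 = 33·108 + 40 ≡ 40 (mod 108).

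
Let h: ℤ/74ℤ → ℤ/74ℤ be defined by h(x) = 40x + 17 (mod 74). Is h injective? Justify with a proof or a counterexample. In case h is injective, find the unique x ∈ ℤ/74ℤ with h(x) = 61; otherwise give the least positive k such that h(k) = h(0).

We have gcd(40, 74) = 2 > 1. Taking s = 0 and t = 37: h(0) = 17 and h(37) = 40·37 + 17 = 1497 ≡ 17 (mod 74).
So h(0) = h(37) while 0 ≠ 37, hence h is not injective.
Since h is not injective, we find the least positive k with h(k) = h(0): this means 40k ≡ 0 (mod 74), i.e. 74 ∣ 40k. Since gcd(40, 74) = 2, dividing through by 2 this holds exactly when 37 ∣ 20k, and as gcd(20, 37) = 1, exactly when 37 ∣ k.
The smallest positive such k is 37.

37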